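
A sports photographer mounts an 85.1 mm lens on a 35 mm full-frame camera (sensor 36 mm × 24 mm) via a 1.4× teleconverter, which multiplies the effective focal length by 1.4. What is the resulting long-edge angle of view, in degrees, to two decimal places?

Effective focal length f = 85.1 × 1.4 = 119.14 mm.
α = 2·arctan(36 / (2 × 119.14)) = 2·arctan(0.15108) ≈ 17.1829°.

17.18°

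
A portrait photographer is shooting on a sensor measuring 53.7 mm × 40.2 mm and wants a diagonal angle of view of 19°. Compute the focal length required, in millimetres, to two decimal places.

Sensor diagonal = √(53.7² + 40.2²) = √4499.7300 ≈ 67.0800 mm.
From α = 2·arctan(d/2f) we get f = d / (2·tan(α/2)).
With d = 67.0800 mm and α/2 = 9.5°, tan(α/2) ≈ 0.16734, so f ≈ 67.0800 / 0.33469 ≈ 200.4272 mm.

200.43 mm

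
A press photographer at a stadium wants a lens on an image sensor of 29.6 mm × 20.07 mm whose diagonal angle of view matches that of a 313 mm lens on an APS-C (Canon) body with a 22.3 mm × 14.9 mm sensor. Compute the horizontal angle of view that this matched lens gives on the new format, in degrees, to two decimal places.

4.06°

Sensor diagonal = √(22.3² + 14.9²) = √719.3000 ≈ 26.8198 mm.
Sensor diagonal = √(29.6² + 20.07²) = √1278.9649 ≈ 35.7626 mm.
Equal diagonal AOV ⇒ f₂ = f₁ · 35.7626/26.8198 = 313 × 1.33344 ≈ 417.3675 mm.
Horizontal AOV on the new format = 2·arctan(29.6 / (2 × 417.3675)) = 2·arctan(0.03546) ≈ 4.0618°.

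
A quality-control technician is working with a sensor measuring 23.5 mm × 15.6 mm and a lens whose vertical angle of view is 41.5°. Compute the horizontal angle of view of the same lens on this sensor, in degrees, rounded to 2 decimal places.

59.43°

From the vertical AOV: f = 15.6 / (2·tan(20.75°)) = 15.6 / 0.75773 ≈ 20.5877 mm.
Horizontal AOV = 2·arctan(23.5 / (2 × 20.5877)) = 2·arctan(0.57073) ≈ 59.4292°.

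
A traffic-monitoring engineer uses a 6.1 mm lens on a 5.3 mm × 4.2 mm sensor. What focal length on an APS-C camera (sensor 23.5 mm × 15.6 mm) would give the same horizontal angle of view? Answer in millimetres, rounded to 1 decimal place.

27.0 mm

Equal angle of view means equal width/f ratio, so f₂ = f₁ · (width₂/width₁) = 6.1 × 23.5/5.3.
f₂ = 6.1 × 4.43396 ≈ 27.047 mm.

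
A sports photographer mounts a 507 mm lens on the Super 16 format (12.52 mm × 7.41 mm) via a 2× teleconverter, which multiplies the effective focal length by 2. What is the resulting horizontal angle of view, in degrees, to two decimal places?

0.71°

Effective focal length f = 507 × 2 = 1014 mm.
α = 2·arctan(12.52 / (2 × 1014)) = 2·arctan(0.00617) ≈ 0.7074°.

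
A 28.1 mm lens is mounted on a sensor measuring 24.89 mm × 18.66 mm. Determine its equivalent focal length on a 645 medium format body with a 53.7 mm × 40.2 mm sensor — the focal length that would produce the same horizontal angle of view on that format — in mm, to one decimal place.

Equal angle of view means equal width/f ratio, so f₂ = f₁ · (width₂/width₁) = 28.1 × 53.7/24.89.
f₂ = 28.1 × 2.15749 ≈ 60.626 mm.

60.6 mm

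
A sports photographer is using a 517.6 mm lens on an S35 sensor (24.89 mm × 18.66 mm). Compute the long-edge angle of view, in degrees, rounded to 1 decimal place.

2.8°

Angle of view α = 2·arctan(w/2f) with w = 24.89 mm and f = 517.6 mm.
w/2f = 0.02404; arctan(0.02404) ≈ 1.3773°, so α ≈ 2.7547°.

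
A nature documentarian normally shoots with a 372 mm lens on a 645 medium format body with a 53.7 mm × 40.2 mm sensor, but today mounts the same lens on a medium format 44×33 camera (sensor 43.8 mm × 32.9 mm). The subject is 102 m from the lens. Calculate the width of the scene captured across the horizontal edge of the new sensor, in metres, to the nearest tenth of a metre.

The focal length stays 372 mm; the relevant sensor dimension is now w = 43.8 mm. Object distance dₒ = 102 m = 102000 mm.
Thin-lens field width W = w·(dₒ − f)/f = 43.8 × (102000 − 372)/372 ≈ 11965.877 mm = 11.9659 m.

12.0 m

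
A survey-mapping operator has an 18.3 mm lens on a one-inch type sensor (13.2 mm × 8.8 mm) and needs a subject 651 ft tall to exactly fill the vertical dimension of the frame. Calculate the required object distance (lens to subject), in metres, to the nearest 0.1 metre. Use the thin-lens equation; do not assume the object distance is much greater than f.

W: 651 ft × 304.8 mm/ft = 198424.79 mm.
Magnification m = h/W = dᵢ/dₒ; combined with 1/f = 1/dₒ + 1/dᵢ this gives dₒ = f·(1 + W/h).
dₒ = 18.3 mm × (1 + 198425/8.8) = 18.3 × 22549.2720 ≈ 412651.678 mm = 412.652 m.

412.7 m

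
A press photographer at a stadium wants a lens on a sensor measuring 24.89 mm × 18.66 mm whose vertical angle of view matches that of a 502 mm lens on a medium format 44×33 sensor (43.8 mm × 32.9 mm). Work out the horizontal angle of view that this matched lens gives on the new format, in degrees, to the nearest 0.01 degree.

Equal vertical AOV ⇒ f₂ = f₁ · 18.66/32.9 = 502 × 0.56717 ≈ 284.7210 mm.
Horizontal AOV on the new format = 2·arctan(24.89 / (2 × 284.7210)) = 2·arctan(0.04371) ≈ 5.0055°.

5.01°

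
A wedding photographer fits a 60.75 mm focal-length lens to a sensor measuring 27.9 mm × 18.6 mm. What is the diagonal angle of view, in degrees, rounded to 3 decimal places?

Sensor diagonal = √(27.9² + 18.6²) = √1124.3700 ≈ 33.5316 mm.
Angle of view α = 2·arctan(d/2f) with d = 33.5316 mm and f = 60.75 mm.
d/2f = 0.27598; arctan(0.27598) ≈ 15.4285°, so α ≈ 30.8569°.

30.857°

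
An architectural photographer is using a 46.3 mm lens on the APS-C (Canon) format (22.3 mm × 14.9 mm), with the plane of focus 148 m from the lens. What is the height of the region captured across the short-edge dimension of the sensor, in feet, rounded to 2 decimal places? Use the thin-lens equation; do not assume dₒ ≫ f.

dₒ: 148 m = 148000 mm.
Similar triangles through the lens centre give W/dₒ = h/dᵢ; with 1/f = 1/dₒ + 1/dᵢ this gives W = h·(dₒ − f)/f.
W = 14.9 mm × (148000 − 46.3) / 46.3 = 14.9 × 3195.5443 ≈ 47613.610 mm = 47613.610/304.8 ft = 156.213 ft.

156.21 ft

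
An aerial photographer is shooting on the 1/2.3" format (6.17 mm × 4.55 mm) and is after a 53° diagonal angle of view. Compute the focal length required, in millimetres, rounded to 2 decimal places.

Sensor diagonal = √(6.17² + 4.55²) = √58.7714 ≈ 7.6663 mm.
From α = 2·arctan(d/2f) we get f = d / (2·tan(α/2)).
With d = 7.6663 mm and α/2 = 26.5°, tan(α/2) ≈ 0.49858, so f ≈ 7.6663 / 0.99716 ≈ 7.6881 mm.

7.69 mm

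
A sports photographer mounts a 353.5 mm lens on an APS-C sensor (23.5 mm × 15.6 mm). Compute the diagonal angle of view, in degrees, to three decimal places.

Sensor diagonal = √(23.5² + 15.6²) = √795.6100 ≈ 28.2066 mm.
Angle of view α = 2·arctan(d/2f) with d = 28.2066 mm and f = 353.5 mm.
d/2f = 0.03990; arctan(0.03990) ≈ 2.2847°, so α ≈ 4.5693°.

4.569°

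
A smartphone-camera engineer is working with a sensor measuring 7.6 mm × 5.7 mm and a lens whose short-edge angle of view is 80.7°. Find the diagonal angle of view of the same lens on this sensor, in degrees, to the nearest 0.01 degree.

109.54°

From the short-edge AOV: f = 5.7 / (2·tan(40.35°)) = 5.7 / 1.69913 ≈ 3.3547 mm.
Sensor diagonal = √(7.6² + 5.7²) = √90.2500 ≈ 9.5000 mm.
Diagonal AOV = 2·arctan(9.5000 / (2 × 3.3547)) = 2·arctan(1.41594) ≈ 109.5371°.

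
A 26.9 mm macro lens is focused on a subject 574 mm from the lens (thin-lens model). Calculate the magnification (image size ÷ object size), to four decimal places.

0.0492×

Thin lens: 1/f = 1/dₒ + 1/dᵢ → 1/dᵢ = 1/26.9 − 1/574 = 0.0354326 mm⁻¹, so dᵢ ≈ 28.2226 mm.
Magnification m = dᵢ/dₒ = 28.2226/574 ≈ 0.04917.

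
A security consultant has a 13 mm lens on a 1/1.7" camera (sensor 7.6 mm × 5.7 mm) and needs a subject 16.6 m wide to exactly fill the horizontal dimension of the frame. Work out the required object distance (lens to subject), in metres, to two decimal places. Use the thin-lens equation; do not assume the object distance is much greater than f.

28.41 m

W: 16.6 m = 16600 mm.
Magnification m = w/W = dᵢ/dₒ; combined with 1/f = 1/dₒ + 1/dᵢ this gives dₒ = f·(1 + W/w).
dₒ = 13 mm × (1 + 16600/7.6) = 13 × 2185.2105 ≈ 28407.737 mm = 28.4077 m.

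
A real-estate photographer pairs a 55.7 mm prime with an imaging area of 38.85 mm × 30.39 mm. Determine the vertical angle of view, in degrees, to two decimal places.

30.52°

Angle of view α = 2·arctan(h/2f) with h = 30.39 mm and f = 55.7 mm.
h/2f = 0.27280; arctan(0.27280) ≈ 15.2590°, so α ≈ 30.5181°.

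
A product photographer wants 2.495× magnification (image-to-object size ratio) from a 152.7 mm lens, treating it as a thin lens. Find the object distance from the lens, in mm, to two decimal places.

213.90 mm

With m = dᵢ/dₒ and 1/f = 1/dₒ + 1/dᵢ, substituting dᵢ = m·dₒ gives 1/f = (1 + 1/m)/dₒ, hence dₒ = f·(1 + 1/m).
dₒ = 152.7 × (1 + 1/2.495) = 152.7 × 1.40080 ≈ 213.902 mm.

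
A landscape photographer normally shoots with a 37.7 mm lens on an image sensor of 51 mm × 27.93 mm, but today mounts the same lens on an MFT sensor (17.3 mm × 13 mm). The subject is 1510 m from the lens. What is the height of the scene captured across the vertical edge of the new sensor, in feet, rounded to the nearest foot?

The focal length stays 37.7 mm; the relevant sensor dimension is now h = 13 mm. Object distance dₒ = 1510 m = 1.51e+06 mm.
Thin-lens field height W = h·(dₒ − f)/f = 13 × (1.51e+06 − 37.7)/37.7 ≈ 520676.655 mm = 520676.655/304.8 ft = 1708.26 ft.

1708 ft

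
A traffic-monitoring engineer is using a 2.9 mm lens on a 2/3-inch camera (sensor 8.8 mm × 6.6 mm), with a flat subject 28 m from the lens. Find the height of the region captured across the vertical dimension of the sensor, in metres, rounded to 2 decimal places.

63.72 m

dₒ: 28 m = 28000 mm.
Similar triangles through the lens centre give W/dₒ = h/dᵢ; with 1/f = 1/dₒ + 1/dᵢ this gives W = h·(dₒ − f)/f.
W = 6.6 mm × (28000 − 2.9) / 2.9 = 6.6 × 9654.1724 ≈ 63717.538 mm = 63.7175 m.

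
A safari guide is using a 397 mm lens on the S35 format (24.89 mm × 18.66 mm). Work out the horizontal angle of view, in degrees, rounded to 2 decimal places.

Angle of view α = 2·arctan(w/2f) with w = 24.89 mm and f = 397 mm.
w/2f = 0.03135; arctan(0.03135) ≈ 1.7955°, so α ≈ 3.5910°.

3.59°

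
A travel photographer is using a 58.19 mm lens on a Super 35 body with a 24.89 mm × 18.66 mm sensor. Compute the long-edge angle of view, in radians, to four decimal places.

0.4214 rad

Angle of view α = 2·arctan(w/2f) with w = 24.89 mm and f = 58.19 mm.
w/2f = 0.21387; arctan(0.21387) ≈ 0.2107 rad, so α ≈ 0.4214 rad.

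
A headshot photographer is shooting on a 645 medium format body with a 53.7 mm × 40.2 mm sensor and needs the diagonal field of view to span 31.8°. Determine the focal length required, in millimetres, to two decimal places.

117.74 mm

Sensor diagonal = √(53.7² + 40.2²) = √4499.7300 ≈ 67.0800 mm.
From α = 2·arctan(d/2f) we get f = d / (2·tan(α/2)).
With d = 67.0800 mm and α/2 = 15.9°, tan(α/2) ≈ 0.28486, so f ≈ 67.0800 / 0.56971 ≈ 117.7431 mm.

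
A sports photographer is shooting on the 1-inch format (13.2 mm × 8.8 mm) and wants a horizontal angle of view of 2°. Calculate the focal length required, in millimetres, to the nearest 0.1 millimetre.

378.1 mm

From α = 2·arctan(w/2f) we get f = w / (2·tan(α/2)).
With w = 13.2 mm and α/2 = 1°, tan(α/2) ≈ 0.01746, so f ≈ 13.2 / 0.03491 ≈ 378.1137 mm.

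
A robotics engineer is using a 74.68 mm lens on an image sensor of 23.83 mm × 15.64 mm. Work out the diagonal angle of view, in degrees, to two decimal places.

21.61°

Sensor diagonal = √(23.83² + 15.64²) = √812.4785 ≈ 28.5040 mm.
Angle of view α = 2·arctan(d/2f) with d = 28.5040 mm and f = 74.68 mm.
d/2f = 0.19084; arctan(0.19084) ≈ 10.8045°, so α ≈ 21.6089°.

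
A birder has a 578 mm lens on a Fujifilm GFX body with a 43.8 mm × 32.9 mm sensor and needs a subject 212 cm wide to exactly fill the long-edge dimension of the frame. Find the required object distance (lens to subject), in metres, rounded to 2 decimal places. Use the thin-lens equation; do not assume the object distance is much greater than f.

28.55 m

W: 212 cm = 2120 mm.
Magnification m = w/W = dᵢ/dₒ; combined with 1/f = 1/dₒ + 1/dᵢ this gives dₒ = f·(1 + W/w).
dₒ = 578 mm × (1 + 2120/43.8) = 578 × 49.4018 ≈ 28554.256 mm = 28.5543 m.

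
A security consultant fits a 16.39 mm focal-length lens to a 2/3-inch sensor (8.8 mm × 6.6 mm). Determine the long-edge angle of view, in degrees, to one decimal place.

Angle of view α = 2·arctan(w/2f) with w = 8.8 mm and f = 16.39 mm.
w/2f = 0.26846; arctan(0.26846) ≈ 15.0271°, so α ≈ 30.0542°.

30.1°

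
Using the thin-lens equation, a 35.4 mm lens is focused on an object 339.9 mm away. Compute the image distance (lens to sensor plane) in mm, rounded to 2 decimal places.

1/dᵢ = 1/f − 1/dₒ = 1/35.4 − 1/339.9 = 0.0253065 mm⁻¹.
dᵢ = 1/0.0253065 ≈ 39.5155 mm.

39.52 mm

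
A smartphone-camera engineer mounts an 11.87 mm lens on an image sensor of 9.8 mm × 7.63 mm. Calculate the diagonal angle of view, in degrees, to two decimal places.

Sensor diagonal = √(9.8² + 7.63²) = √154.2569 ≈ 12.4200 mm.
Angle of view α = 2·arctan(d/2f) with d = 12.4200 mm and f = 11.87 mm.
d/2f = 0.52317; arctan(0.52317) ≈ 27.6171°, so α ≈ 55.2343°.

55.23°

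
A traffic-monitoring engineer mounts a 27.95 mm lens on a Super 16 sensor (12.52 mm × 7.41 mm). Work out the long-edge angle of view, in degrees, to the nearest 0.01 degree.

Angle of view α = 2·arctan(w/2f) with w = 12.52 mm and f = 27.95 mm.
w/2f = 0.22397; arctan(0.22397) ≈ 12.6243°, so α ≈ 25.2486°.

25.25°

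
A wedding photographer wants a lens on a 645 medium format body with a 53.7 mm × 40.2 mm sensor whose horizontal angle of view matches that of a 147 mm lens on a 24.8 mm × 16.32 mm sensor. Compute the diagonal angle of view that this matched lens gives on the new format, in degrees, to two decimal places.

Equal horizontal AOV ⇒ f₂ = f₁ · 53.7/24.8 = 147 × 2.16532 ≈ 318.3024 mm.
Sensor diagonal = √(53.7² + 40.2²) = √4499.7300 ≈ 67.0800 mm.
Diagonal AOV on the new format = 2·arctan(67.0800 / (2 × 318.3024)) = 2·arctan(0.10537) ≈ 12.0303°.

12.03°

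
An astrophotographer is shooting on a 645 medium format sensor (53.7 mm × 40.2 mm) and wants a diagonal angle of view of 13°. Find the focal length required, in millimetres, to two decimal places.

294.38 mm

Sensor diagonal = √(53.7² + 40.2²) = √4499.7300 ≈ 67.0800 mm.
From α = 2·arctan(d/2f) we get f = d / (2·tan(α/2)).
With d = 67.0800 mm and α/2 = 6.5°, tan(α/2) ≈ 0.11394, so f ≈ 67.0800 / 0.22787 ≈ 294.3769 mm.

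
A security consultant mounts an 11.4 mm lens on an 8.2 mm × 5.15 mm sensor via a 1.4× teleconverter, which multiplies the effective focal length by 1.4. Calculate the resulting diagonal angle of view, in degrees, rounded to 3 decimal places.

Effective focal length f = 11.4 × 1.4 = 15.96 mm.
Sensor diagonal = √(8.2² + 5.15²) = √93.7625 ≈ 9.6831 mm.
α = 2·arctan(9.683 / (2 × 15.96)) = 2·arctan(0.30336) ≈ 33.7509°.

33.751°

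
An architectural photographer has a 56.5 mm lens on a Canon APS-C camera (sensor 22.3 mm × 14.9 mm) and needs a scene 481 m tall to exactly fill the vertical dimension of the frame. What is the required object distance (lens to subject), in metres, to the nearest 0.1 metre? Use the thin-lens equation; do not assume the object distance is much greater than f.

1824.0 m

W: 481 m = 481000 mm.
Magnification m = h/W = dᵢ/dₒ; combined with 1/f = 1/dₒ + 1/dᵢ this gives dₒ = f·(1 + W/h).
dₒ = 56.5 mm × (1 + 481000/14.9) = 56.5 × 32282.8792 ≈ 1823982.674 mm = 1823.98 m.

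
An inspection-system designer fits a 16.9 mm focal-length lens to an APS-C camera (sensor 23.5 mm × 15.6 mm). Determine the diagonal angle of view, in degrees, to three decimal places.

Sensor diagonal = √(23.5² + 15.6²) = √795.6100 ≈ 28.2066 mm.
Angle of view α = 2·arctan(d/2f) with d = 28.2066 mm and f = 16.9 mm.
d/2f = 0.83451; arctan(0.83451) ≈ 39.8455°, so α ≈ 79.6909°.

79.691°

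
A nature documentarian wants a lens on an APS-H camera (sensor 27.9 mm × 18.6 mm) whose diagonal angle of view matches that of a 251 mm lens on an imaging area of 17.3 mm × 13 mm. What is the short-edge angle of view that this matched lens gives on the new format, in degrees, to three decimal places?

2.740°

Sensor diagonal = √(17.3² + 13²) = √468.2900 ≈ 21.6400 mm.
Sensor diagonal = √(27.9² + 18.6²) = √1124.3700 ≈ 33.5316 mm.
Equal diagonal AOV ⇒ f₂ = f₁ · 33.5316/21.6400 = 251 × 1.54952 ≈ 388.9295 mm.
Short-edge AOV on the new format = 2·arctan(18.6 / (2 × 388.9295)) = 2·arctan(0.02391) ≈ 2.7396°.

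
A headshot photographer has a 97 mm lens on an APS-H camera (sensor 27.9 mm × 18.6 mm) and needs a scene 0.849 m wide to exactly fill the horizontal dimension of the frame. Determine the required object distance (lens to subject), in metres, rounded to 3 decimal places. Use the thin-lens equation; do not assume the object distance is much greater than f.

W: 0.849 m = 849 mm.
Magnification m = w/W = dᵢ/dₒ; combined with 1/f = 1/dₒ + 1/dᵢ this gives dₒ = f·(1 + W/w).
dₒ = 97 mm × (1 + 849/27.9) = 97 × 31.4301 ≈ 3048.720 mm = 3.04872 m.

3.049 m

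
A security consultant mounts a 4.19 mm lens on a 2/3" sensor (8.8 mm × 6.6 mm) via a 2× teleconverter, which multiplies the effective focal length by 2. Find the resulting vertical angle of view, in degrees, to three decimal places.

42.989°

Effective focal length f = 4.19 × 2 = 8.38 mm.
α = 2·arctan(6.6 / (2 × 8.38)) = 2·arctan(0.39379) ≈ 42.9885°.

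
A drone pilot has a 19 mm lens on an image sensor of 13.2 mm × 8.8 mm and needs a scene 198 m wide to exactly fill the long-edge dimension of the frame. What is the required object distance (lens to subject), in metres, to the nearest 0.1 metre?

285.0 m

W: 198 m = 198000 mm.
Magnification m = w/W = dᵢ/dₒ; combined with 1/f = 1/dₒ + 1/dᵢ this gives dₒ = f·(1 + W/w).
dₒ = 19 mm × (1 + 198000/13.2) = 19 × 15001.0000 ≈ 285019.000 mm = 285.019 m.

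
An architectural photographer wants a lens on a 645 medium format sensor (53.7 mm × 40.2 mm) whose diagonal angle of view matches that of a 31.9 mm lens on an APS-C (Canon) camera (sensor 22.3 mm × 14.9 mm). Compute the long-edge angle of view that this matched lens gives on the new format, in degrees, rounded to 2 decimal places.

Sensor diagonal = √(22.3² + 14.9²) = √719.3000 ≈ 26.8198 mm.
Sensor diagonal = √(53.7² + 40.2²) = √4499.7300 ≈ 67.0800 mm.
Equal diagonal AOV ⇒ f₂ = f₁ · 67.0800/26.8198 = 31.9 × 2.50114 ≈ 79.7864 mm.
Long-edge AOV on the new format = 2·arctan(53.7 / (2 × 79.7864)) = 2·arctan(0.33652) ≈ 37.1986°.

37.20°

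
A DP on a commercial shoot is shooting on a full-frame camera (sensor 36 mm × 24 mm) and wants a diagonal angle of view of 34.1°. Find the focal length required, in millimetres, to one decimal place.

70.5 mm

Sensor diagonal = √(36² + 24²) = √1872.0000 ≈ 43.2666 mm.
From α = 2·arctan(d/2f) we get f = d / (2·tan(α/2)).
With d = 43.2666 mm and α/2 = 17.05°, tan(α/2) ≈ 0.30669, so f ≈ 43.2666 / 0.61337 ≈ 70.5391 mm.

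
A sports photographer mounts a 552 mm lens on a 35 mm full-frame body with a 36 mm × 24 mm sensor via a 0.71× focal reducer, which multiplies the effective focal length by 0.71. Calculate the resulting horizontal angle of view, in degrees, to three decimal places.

Effective focal length f = 552 × 0.71 = 391.92 mm.
α = 2·arctan(36 / (2 × 391.92)) = 2·arctan(0.04593) ≈ 5.2592°.

5.259°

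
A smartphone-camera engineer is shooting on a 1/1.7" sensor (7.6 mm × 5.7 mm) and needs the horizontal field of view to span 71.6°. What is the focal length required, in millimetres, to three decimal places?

From α = 2·arctan(w/2f) we get f = w / (2·tan(α/2)).
With w = 7.6 mm and α/2 = 35.8°, tan(α/2) ≈ 0.72122, so f ≈ 7.6 / 1.44245 ≈ 5.2688 mm.

5.269 mm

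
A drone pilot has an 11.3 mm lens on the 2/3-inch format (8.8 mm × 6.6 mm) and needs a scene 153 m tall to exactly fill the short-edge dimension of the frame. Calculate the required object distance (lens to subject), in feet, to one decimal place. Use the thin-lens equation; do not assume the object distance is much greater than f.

859.5 ft

W: 153 m = 153000 mm.
Magnification m = h/W = dᵢ/dₒ; combined with 1/f = 1/dₒ + 1/dᵢ this gives dₒ = f·(1 + W/h).
dₒ = 11.3 mm × (1 + 153000/6.6) = 11.3 × 23182.8182 ≈ 261965.845 mm = 261965.845/304.8 ft = 859.468 ft.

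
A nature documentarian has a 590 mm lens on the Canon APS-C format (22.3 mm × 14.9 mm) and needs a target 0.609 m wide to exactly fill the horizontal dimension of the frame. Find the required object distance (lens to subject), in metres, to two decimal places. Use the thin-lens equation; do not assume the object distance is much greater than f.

16.70 m

W: 0.609 m = 609 mm.
Magnification m = w/W = dᵢ/dₒ; combined with 1/f = 1/dₒ + 1/dᵢ this gives dₒ = f·(1 + W/w).
dₒ = 590 mm × (1 + 609/22.3) = 590 × 28.3094 ≈ 16702.556 mm = 16.7026 m.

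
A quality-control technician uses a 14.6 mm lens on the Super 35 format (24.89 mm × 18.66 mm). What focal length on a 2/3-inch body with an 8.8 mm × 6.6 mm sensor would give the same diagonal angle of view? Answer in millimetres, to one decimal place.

5.2 mm

Sensor diagonal = √(24.89² + 18.66²) = √967.7077 ≈ 31.1080 mm.
Sensor diagonal = √(8.8² + 6.6²) = √121.0000 ≈ 11.0000 mm.
Equal angle of view means equal diagonal/f ratio, so f₂ = f₁ · (diagonal₂/diagonal₁) = 14.6 × 11.0000/31.1080.
f₂ = 14.6 × 0.35361 ≈ 5.163 mm.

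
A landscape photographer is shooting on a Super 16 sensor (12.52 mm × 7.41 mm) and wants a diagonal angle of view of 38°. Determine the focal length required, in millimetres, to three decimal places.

Sensor diagonal = √(12.52² + 7.41²) = √211.6585 ≈ 14.5485 mm.
From α = 2·arctan(d/2f) we get f = d / (2·tan(α/2)).
With d = 14.5485 mm and α/2 = 19°, tan(α/2) ≈ 0.34433, so f ≈ 14.5485 / 0.68866 ≈ 21.1259 mm.

21.126 mm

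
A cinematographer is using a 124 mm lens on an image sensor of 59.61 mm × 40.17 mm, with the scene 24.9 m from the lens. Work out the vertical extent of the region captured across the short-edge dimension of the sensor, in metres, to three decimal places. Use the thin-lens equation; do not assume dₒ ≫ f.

8.026 m

dₒ: 24.9 m = 24900 mm.
Similar triangles through the lens centre give W/dₒ = h/dᵢ; with 1/f = 1/dₒ + 1/dᵢ this gives W = h·(dₒ − f)/f.
W = 40.17 mm × (24900 − 124) / 124 = 40.17 × 199.8065 ≈ 8026.225 mm = 8.02623 m.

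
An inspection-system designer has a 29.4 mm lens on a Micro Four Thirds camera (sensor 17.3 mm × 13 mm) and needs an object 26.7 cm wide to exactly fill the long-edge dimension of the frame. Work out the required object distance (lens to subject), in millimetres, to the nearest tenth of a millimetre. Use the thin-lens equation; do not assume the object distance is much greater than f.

W: 26.7 cm = 267 mm.
Magnification m = w/W = dᵢ/dₒ; combined with 1/f = 1/dₒ + 1/dᵢ this gives dₒ = f·(1 + W/w).
dₒ = 29.4 mm × (1 + 267/17.3) = 29.4 × 16.4335 ≈ 483.146 mm.

483.1 mm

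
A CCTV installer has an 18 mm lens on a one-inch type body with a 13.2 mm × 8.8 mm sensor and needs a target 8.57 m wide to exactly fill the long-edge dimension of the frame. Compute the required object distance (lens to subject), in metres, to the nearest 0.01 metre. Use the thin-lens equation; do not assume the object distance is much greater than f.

11.70 m

W: 8.57 m = 8570 mm.
Magnification m = w/W = dᵢ/dₒ; combined with 1/f = 1/dₒ + 1/dᵢ this gives dₒ = f·(1 + W/w).
dₒ = 18 mm × (1 + 8570/13.2) = 18 × 650.2424 ≈ 11704.364 mm = 11.7044 m.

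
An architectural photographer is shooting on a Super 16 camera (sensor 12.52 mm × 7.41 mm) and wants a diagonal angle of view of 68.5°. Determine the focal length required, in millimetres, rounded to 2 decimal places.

Sensor diagonal = √(12.52² + 7.41²) = √211.6585 ≈ 14.5485 mm.
From α = 2·arctan(d/2f) we get f = d / (2·tan(α/2)).
With d = 14.5485 mm and α/2 = 34.25°, tan(α/2) ≈ 0.68088, so f ≈ 14.5485 / 1.36175 ≈ 10.6837 mm.

10.68 mm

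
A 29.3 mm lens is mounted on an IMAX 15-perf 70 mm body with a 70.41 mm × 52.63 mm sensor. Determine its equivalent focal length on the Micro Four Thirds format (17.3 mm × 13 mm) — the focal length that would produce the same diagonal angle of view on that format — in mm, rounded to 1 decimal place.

7.2 mm

Sensor diagonal = √(70.41² + 52.63²) = √7727.4850 ≈ 87.9061 mm.
Sensor diagonal = √(17.3² + 13²) = √468.2900 ≈ 21.6400 mm.
Equal angle of view means equal diagonal/f ratio, so f₂ = f₁ · (diagonal₂/diagonal₁) = 29.3 × 21.6400/87.9061.
f₂ = 29.3 × 0.24617 ≈ 7.213 mm.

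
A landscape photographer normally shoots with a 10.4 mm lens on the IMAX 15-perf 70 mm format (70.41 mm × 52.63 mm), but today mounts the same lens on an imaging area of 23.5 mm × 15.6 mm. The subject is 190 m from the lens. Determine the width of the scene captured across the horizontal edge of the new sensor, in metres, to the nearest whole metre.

The focal length stays 10.4 mm; the relevant sensor dimension is now w = 23.5 mm. Object distance dₒ = 190 m = 190000 mm.
Thin-lens field width W = w·(dₒ − f)/f = 23.5 × (190000 − 10.4)/10.4 ≈ 429303.423 mm = 429.303 m.

429 m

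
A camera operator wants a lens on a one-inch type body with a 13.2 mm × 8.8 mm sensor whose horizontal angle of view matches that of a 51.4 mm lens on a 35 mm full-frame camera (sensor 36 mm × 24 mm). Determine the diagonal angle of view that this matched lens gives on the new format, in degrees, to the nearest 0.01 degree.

45.65°

Equal horizontal AOV ⇒ f₂ = f₁ · 13.2/36 = 51.4 × 0.36667 ≈ 18.8467 mm.
Sensor diagonal = √(13.2² + 8.8²) = √251.6800 ≈ 15.8644 mm.
Diagonal AOV on the new format = 2·arctan(15.8644 / (2 × 18.8467)) = 2·arctan(0.42088) ≈ 45.6506°.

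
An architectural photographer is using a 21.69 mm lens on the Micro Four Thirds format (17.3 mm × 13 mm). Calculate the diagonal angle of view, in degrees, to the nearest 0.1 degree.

Sensor diagonal = √(17.3² + 13²) = √468.2900 ≈ 21.6400 mm.
Angle of view α = 2·arctan(d/2f) with d = 21.6400 mm and f = 21.69 mm.
d/2f = 0.49885; arctan(0.49885) ≈ 26.5122°, so α ≈ 53.0244°.

53.0°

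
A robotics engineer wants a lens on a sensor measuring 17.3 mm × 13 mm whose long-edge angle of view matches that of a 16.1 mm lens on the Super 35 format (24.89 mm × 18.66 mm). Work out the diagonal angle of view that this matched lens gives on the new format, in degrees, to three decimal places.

Equal long-edge AOV ⇒ f₂ = f₁ · 17.3/24.89 = 16.1 × 0.69506 ≈ 11.1904 mm.
Sensor diagonal = √(17.3² + 13²) = √468.2900 ≈ 21.6400 mm.
Diagonal AOV on the new format = 2·arctan(21.6400 / (2 × 11.1904)) = 2·arctan(0.96690) ≈ 88.0716°.

88.072°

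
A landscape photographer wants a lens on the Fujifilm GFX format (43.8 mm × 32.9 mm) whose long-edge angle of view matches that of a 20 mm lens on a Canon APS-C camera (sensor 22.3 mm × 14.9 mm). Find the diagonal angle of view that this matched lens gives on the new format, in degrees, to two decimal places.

69.77°

Equal long-edge AOV ⇒ f₂ = f₁ · 43.8/22.3 = 20 × 1.96413 ≈ 39.2825 mm.
Sensor diagonal = √(43.8² + 32.9²) = √3000.8500 ≈ 54.7800 mm.
Diagonal AOV on the new format = 2·arctan(54.7800 / (2 × 39.2825)) = 2·arctan(0.69726) ≈ 69.7728°.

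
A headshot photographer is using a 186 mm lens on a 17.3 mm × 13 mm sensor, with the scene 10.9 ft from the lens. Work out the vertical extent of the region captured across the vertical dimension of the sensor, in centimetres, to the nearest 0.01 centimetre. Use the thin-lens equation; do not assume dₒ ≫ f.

dₒ: 10.9 ft × 304.8 mm/ft = 3322.32 mm.
Similar triangles through the lens centre give W/dₒ = h/dᵢ; with 1/f = 1/dₒ + 1/dᵢ this gives W = h·(dₒ − f)/f.
W = 13 mm × (3322.32 − 186) / 186 = 13 × 16.8619 ≈ 219.205 mm = 21.9205 cm.

21.92 cm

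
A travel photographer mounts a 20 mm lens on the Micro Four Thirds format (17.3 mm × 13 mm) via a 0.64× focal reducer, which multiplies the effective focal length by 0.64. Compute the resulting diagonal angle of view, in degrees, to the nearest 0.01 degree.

80.42°

Effective focal length f = 20 × 0.64 = 12.8 mm.
Sensor diagonal = √(17.3² + 13²) = √468.2900 ≈ 21.6400 mm.
α = 2·arctan(21.640 / (2 × 12.8)) = 2·arctan(0.84531) ≈ 80.4165°.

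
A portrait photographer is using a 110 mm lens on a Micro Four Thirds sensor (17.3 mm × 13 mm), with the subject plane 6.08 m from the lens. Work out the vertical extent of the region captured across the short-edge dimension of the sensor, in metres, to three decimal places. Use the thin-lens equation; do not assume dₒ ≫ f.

0.706 m

dₒ: 6.08 m = 6080 mm.
Similar triangles through the lens centre give W/dₒ = h/dᵢ; with 1/f = 1/dₒ + 1/dᵢ this gives W = h·(dₒ − f)/f.
W = 13 mm × (6080 − 110) / 110 = 13 × 54.2727 ≈ 705.545 mm = 0.705545 m.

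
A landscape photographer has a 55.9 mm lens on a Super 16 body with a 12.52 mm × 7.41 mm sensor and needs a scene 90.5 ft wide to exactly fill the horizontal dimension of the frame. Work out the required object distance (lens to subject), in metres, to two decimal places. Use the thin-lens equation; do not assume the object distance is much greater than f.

123.22 m

W: 90.5 ft × 304.8 mm/ft = 27584.40 mm.
Magnification m = w/W = dᵢ/dₒ; combined with 1/f = 1/dₒ + 1/dᵢ this gives dₒ = f·(1 + W/w).
dₒ = 55.9 mm × (1 + 27584.4/12.52) = 55.9 × 2204.2268 ≈ 123216.276 mm = 123.216 m.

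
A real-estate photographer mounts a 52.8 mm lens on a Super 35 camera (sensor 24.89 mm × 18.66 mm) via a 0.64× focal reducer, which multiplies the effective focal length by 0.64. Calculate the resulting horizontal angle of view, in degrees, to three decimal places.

40.436°

Effective focal length f = 52.8 × 0.64 = 33.792 mm.
α = 2·arctan(24.89 / (2 × 33.792)) = 2·arctan(0.36828) ≈ 40.4357°.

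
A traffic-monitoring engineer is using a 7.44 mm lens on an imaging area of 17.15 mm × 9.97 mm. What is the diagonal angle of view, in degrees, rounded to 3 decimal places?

Sensor diagonal = √(17.15² + 9.97²) = √393.5234 ≈ 19.8374 mm.
Angle of view α = 2·arctan(d/2f) with d = 19.8374 mm and f = 7.44 mm.
d/2f = 1.33316; arctan(1.33316) ≈ 53.1265°, so α ≈ 106.2531°.

106.253°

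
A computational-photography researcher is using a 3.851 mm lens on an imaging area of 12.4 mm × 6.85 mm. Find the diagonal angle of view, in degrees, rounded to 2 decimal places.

122.94°

Sensor diagonal = √(12.4² + 6.85²) = √200.6825 ≈ 14.1662 mm.
Angle of view α = 2·arctan(d/2f) with d = 14.1662 mm and f = 3.851 mm.
d/2f = 1.83929; arctan(1.83929) ≈ 61.4677°, so α ≈ 122.9353°.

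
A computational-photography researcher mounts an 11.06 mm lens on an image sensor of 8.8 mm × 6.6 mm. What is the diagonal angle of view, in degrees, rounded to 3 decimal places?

Sensor diagonal = √(8.8² + 6.6²) = √121.0000 ≈ 11.0000 mm.
Angle of view α = 2·arctan(d/2f) with d = 11.0000 mm and f = 11.06 mm.
d/2f = 0.49729; arctan(0.49729) ≈ 26.4406°, so α ≈ 52.8812°.

52.881°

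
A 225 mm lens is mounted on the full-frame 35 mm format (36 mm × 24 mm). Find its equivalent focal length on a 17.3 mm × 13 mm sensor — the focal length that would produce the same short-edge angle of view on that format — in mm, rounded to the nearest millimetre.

122 mm

Equal angle of view means equal height/f ratio, so f₂ = f₁ · (height₂/height₁) = 225 × 13/24.
f₂ = 225 × 0.54167 ≈ 121.875 mm.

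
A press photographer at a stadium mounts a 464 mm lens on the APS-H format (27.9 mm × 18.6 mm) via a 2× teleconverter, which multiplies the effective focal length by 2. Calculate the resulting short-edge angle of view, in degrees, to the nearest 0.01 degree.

1.15°

Effective focal length f = 464 × 2 = 928 mm.
α = 2·arctan(18.6 / (2 × 928)) = 2·arctan(0.01002) ≈ 1.1483°.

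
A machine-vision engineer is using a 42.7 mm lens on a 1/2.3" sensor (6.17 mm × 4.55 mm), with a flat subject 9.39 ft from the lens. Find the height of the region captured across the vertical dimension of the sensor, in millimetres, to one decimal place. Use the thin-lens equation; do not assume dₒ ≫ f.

300.4 mm

dₒ: 9.39 ft × 304.8 mm/ft = 2862.07 mm.
Similar triangles through the lens centre give W/dₒ = h/dᵢ; with 1/f = 1/dₒ + 1/dᵢ this gives W = h·(dₒ − f)/f.
W = 4.55 mm × (2862.07 − 42.7) / 42.7 = 4.55 × 66.0274 ≈ 300.425 mm.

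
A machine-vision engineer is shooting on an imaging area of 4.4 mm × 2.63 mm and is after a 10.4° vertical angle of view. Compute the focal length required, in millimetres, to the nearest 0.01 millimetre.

14.45 mm

From α = 2·arctan(h/2f) we get f = h / (2·tan(α/2)).
With h = 2.63 mm and α/2 = 5.2°, tan(α/2) ≈ 0.09101, so f ≈ 2.63 / 0.18201 ≈ 14.4494 mm.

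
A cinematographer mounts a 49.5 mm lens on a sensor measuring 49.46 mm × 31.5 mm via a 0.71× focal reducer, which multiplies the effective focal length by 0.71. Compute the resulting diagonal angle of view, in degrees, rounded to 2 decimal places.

79.67°

Effective focal length f = 49.5 × 0.71 = 35.145 mm.
Sensor diagonal = √(49.46² + 31.5²) = √3438.5416 ≈ 58.6391 mm.
α = 2·arctan(58.639 / (2 × 35.145)) = 2·arctan(0.83424) ≈ 79.6728°.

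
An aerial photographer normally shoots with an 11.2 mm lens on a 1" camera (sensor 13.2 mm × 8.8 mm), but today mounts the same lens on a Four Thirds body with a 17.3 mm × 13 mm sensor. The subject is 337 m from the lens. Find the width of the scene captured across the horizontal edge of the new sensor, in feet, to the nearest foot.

The focal length stays 11.2 mm; the relevant sensor dimension is now w = 17.3 mm. Object distance dₒ = 337 m = 337000 mm.
Thin-lens field width W = w·(dₒ − f)/f = 17.3 × (337000 − 11.2)/11.2 ≈ 520527.343 mm = 520527.343/304.8 ft = 1707.77 ft.

1708 ft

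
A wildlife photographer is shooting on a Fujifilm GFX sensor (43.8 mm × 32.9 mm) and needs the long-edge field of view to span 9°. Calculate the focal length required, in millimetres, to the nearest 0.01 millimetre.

From α = 2·arctan(w/2f) we get f = w / (2·tan(α/2)).
With w = 43.8 mm and α/2 = 4.5°, tan(α/2) ≈ 0.07870, so f ≈ 43.8 / 0.15740 ≈ 278.2659 mm.

278.27 mm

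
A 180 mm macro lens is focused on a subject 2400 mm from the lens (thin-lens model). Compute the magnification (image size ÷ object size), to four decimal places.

0.0811×

Thin lens: 1/f = 1/dₒ + 1/dᵢ → 1/dᵢ = 1/180 − 1/2400 = 0.0051389 mm⁻¹, so dᵢ ≈ 194.5946 mm.
Magnification m = dᵢ/dₒ = 194.5946/2400 ≈ 0.08108.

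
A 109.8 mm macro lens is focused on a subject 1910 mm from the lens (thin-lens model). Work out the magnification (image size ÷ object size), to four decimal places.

Thin lens: 1/f = 1/dₒ + 1/dᵢ → 1/dᵢ = 1/109.8 − 1/1910 = 0.0085839 mm⁻¹, so dᵢ ≈ 116.4971 mm.
Magnification m = dᵢ/dₒ = 116.4971/1910 ≈ 0.06099.

0.0610×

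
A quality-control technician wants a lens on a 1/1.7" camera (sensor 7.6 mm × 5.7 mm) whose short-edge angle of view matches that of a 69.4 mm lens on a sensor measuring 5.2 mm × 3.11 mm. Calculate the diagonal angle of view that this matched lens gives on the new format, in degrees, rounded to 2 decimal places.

4.28°

Equal short-edge AOV ⇒ f₂ = f₁ · 5.7/3.11 = 69.4 × 1.83280 ≈ 127.1961 mm.
Sensor diagonal = √(7.6² + 5.7²) = √90.2500 ≈ 9.5000 mm.
Diagonal AOV on the new format = 2·arctan(9.5000 / (2 × 127.1961)) = 2·arctan(0.03734) ≈ 4.2773°.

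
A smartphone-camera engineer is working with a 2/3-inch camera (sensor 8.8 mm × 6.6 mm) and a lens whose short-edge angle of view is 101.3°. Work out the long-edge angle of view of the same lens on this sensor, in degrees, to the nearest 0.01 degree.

From the short-edge AOV: f = 6.6 / (2·tan(50.65°)) = 6.6 / 2.43918 ≈ 2.7058 mm.
Long-edge AOV = 2·arctan(8.8 / (2 × 2.7058)) = 2·arctan(1.62612) ≈ 116.8202°.

116.82°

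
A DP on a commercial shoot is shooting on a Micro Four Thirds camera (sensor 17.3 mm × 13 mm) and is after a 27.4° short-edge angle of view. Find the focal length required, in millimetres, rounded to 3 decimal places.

26.664 mm

From α = 2·arctan(h/2f) we get f = h / (2·tan(α/2)).
With h = 13 mm and α/2 = 13.7°, tan(α/2) ≈ 0.24377, so f ≈ 13 / 0.48755 ≈ 26.6641 mm.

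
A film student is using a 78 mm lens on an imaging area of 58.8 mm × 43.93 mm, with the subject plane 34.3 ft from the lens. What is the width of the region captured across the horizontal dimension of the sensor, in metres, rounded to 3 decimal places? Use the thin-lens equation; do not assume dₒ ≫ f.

dₒ: 34.3 ft × 304.8 mm/ft = 10454.64 mm.
Similar triangles through the lens centre give W/dₒ = w/dᵢ; with 1/f = 1/dₒ + 1/dᵢ this gives W = w·(dₒ − f)/f.
W = 58.8 mm × (10454.6 − 78) / 78 = 58.8 × 133.0338 ≈ 7822.390 mm = 7.82239 m.

7.822 m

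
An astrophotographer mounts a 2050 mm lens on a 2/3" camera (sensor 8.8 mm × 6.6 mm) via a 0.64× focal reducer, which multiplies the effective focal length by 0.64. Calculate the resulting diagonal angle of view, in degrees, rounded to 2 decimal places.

Effective focal length f = 2050 × 0.64 = 1312 mm.
Sensor diagonal = √(8.8² + 6.6²) = √121.0000 ≈ 11.0000 mm.
α = 2·arctan(11.000 / (2 × 1312)) = 2·arctan(0.00419) ≈ 0.4804°.

0.48°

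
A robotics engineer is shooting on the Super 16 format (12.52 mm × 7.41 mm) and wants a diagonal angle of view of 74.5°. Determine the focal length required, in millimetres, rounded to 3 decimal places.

Sensor diagonal = √(12.52² + 7.41²) = √211.6585 ≈ 14.5485 mm.
From α = 2·arctan(d/2f) we get f = d / (2·tan(α/2)).
With d = 14.5485 mm and α/2 = 37.25°, tan(α/2) ≈ 0.76042, so f ≈ 14.5485 / 1.52084 ≈ 9.5661 mm.

9.566 mm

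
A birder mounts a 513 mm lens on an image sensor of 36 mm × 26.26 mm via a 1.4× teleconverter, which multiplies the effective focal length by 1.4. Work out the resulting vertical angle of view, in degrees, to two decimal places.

Effective focal length f = 513 × 1.4 = 718.2 mm.
α = 2·arctan(26.26 / (2 × 718.2)) = 2·arctan(0.01828) ≈ 2.0947°.

2.09°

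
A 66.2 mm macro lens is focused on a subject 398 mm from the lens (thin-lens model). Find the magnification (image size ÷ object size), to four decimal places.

0.1995×

Thin lens: 1/f = 1/dₒ + 1/dᵢ → 1/dᵢ = 1/66.2 − 1/398 = 0.0125932 mm⁻¹, so dᵢ ≈ 79.4081 mm.
Magnification m = dᵢ/dₒ = 79.4081/398 ≈ 0.19952.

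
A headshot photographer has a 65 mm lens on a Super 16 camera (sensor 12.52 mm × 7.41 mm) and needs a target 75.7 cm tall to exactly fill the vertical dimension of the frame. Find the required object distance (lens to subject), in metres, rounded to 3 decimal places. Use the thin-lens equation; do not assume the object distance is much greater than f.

W: 75.7 cm = 757 mm.
Magnification m = h/W = dᵢ/dₒ; combined with 1/f = 1/dₒ + 1/dᵢ this gives dₒ = f·(1 + W/h).
dₒ = 65 mm × (1 + 757/7.41) = 65 × 103.1592 ≈ 6705.351 mm = 6.70535 m.

6.705 m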